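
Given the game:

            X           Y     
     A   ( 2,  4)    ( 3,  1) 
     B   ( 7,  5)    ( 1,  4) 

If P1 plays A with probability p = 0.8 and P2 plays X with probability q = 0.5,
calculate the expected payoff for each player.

E[P1] = 2.8, E[P2] = 2.9

Work:
E[P1] = p·q·π₁(A,X) + p·(1-q)·π₁(A,Y) + (1-p)·q·π₁(B,X) + (1-p)·(1-q)·π₁(B,Y)
= 0.8·0.5·2 + 0.8·0.5·3 + 0.2·0.5·7 + 0.2·0.5·1
= 2.8

E[P2] = 2.9 (similar calculation)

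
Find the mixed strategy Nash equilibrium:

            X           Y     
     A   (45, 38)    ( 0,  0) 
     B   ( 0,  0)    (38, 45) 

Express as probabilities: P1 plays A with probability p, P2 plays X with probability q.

p = 0.5422, q = 0.4578

Work:
Find probabilities that make opponent indifferent:
P2 chooses q to make P1 indifferent between A and B
P1 chooses p to make P2 indifferent between X and Y
Mixed NE: P1 plays (A: 0.5422, B: 0.4578), P2 plays (X: 0.4578, Y: 0.5422)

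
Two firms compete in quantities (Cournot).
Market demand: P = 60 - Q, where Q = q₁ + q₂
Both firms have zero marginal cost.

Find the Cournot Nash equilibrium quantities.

q₁* = q₂* = 20.0; P* = 20.0

Work:
Profit: π_i = P·q_i = (a - q_i - q_j)·q_i
FOC: ∂π_i/∂q_i = a - 2q_i - q_j = 0
Reaction function: q_i = (60 - q_j)/2
Symmetry: q* = 60/3 = 20.0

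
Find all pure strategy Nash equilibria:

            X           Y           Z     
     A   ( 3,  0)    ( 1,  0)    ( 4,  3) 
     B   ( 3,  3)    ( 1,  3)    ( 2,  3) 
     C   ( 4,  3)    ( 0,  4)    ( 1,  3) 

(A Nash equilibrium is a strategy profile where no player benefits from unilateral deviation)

Nash equilibrium: (A, Z), (B, Y)

Work:
Best responses:
  P1 vs X: payoffs [3, 3, 4] → best response C (payoff 4)
  P1 vs Y: payoffs [1, 1, 0] → best response A/B (payoff 1)
  P1 vs Z: payoffs [4, 2, 1] → best response A (payoff 4)
  P2 vs A: payoffs [0, 0, 3] → best response Z (payoff 3)
  P2 vs B: payoffs [3, 3, 3] → best response X/Y/Z (payoff 3)
  P2 vs C: payoffs [3, 4, 3] → best response Y (payoff 4)
Mutual best responses: (A,Z), (B,Y) → Nash equilibria.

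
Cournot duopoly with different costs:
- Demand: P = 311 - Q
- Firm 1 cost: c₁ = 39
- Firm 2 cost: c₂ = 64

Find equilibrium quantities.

q₁* = 99.0, q₂* = 74.0

Work:
Reaction: q₁ = (311 - 39 - q₂)/2
Reaction: q₂ = (311 - 64 - q₁)/2
Solve simultaneously:
q₁* = (311 - 2×39 + 64)/3 = 99.0
q₂* = (311 - 2×64 + 39)/3 = 74.0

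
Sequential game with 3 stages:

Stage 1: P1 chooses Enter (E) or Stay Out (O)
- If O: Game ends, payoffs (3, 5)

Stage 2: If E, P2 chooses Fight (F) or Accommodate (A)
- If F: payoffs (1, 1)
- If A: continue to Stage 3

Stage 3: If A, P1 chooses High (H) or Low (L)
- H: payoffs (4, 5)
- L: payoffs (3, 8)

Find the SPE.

SPE: (E, A, H); Outcome (4, 5)

Work:
Stage 3: P1 chooses H (4 vs 3)
Stage 2: P2: F->1, A->5 (anticipating H). Choose A
Stage 1: P1: O->3, E->4 (anticipating A, H). Choose E
SPE path: E -> A -> H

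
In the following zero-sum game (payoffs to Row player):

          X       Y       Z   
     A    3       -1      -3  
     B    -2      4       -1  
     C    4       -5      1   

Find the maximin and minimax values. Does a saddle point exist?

Maximin = -2, Minimax = 1, Saddle: False

Work:
Row minimums: [-3, -2, -5] → maximin = -2
Column maximums: [4, 4, 1] → minimax = 1
No saddle point (maximin ≠ minimax). Mixed strategy needed.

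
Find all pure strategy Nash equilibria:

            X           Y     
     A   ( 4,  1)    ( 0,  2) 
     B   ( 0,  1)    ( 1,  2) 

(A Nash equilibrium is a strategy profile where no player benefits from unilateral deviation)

Nash equilibrium: (B, Y)

Work:
Best responses:
  P1 vs X: payoffs [4, 0] → best response A (payoff 4)
  P1 vs Y: payoffs [0, 1] → best response B (payoff 1)
  P2 vs A: payoffs [1, 2] → best response Y (payoff 2)
  P2 vs B: payoffs [1, 2] → best response Y (payoff 2)
Mutual best responses: (B,Y) → Nash equilibria.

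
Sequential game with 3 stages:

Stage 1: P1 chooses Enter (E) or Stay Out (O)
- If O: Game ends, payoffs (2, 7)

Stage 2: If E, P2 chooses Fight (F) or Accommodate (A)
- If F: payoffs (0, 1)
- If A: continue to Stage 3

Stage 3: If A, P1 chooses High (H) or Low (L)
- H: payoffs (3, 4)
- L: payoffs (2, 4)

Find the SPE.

SPE: (E, A, H); Outcome (3, 4)

Work:
Stage 3: P1 chooses H (3 vs 2)
Stage 2: P2: F->1, A->4 (anticipating H). Choose A
Stage 1: P1: O->2, E->3 (anticipating A, H). Choose E
SPE path: E -> A -> H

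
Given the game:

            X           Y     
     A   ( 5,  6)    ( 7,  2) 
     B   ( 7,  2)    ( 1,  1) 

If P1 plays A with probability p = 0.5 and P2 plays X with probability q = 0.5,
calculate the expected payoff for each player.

E[P1] = 5.0, E[P2] = 2.75

Work:
E[P1] = p·q·π₁(A,X) + p·(1-q)·π₁(A,Y) + (1-p)·q·π₁(B,X) + (1-p)·(1-q)·π₁(B,Y)
= 0.5·0.5·5 + 0.5·0.5·7 + 0.5·0.5·7 + 0.5·0.5·1
= 5.0

E[P2] = 2.75 (similar calculation)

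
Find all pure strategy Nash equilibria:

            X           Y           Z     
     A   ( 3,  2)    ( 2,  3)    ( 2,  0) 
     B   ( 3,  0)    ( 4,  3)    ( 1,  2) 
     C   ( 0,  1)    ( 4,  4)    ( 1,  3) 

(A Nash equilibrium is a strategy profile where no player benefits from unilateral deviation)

Nash equilibrium: (B, Y), (C, Y)

Work:
Best responses:
  P1 vs X: payoffs [3, 3, 0] → best response A/B (payoff 3)
  P1 vs Y: payoffs [2, 4, 4] → best response B/C (payoff 4)
  P1 vs Z: payoffs [2, 1, 1] → best response A (payoff 2)
  P2 vs A: payoffs [2, 3, 0] → best response Y (payoff 3)
  P2 vs B: payoffs [0, 3, 2] → best response Y (payoff 3)
  P2 vs C: payoffs [1, 4, 3] → best response Y (payoff 4)
Mutual best responses: (B,Y), (C,Y) → Nash equilibria.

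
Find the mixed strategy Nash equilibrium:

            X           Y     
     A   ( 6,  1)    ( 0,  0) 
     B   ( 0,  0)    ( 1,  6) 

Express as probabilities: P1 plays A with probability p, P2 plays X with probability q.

p = 0.8571, q = 0.1429

Work:
Find probabilities that make opponent indifferent:
P2 chooses q to make P1 indifferent between A and B
P1 chooses p to make P2 indifferent between X and Y
Mixed NE: P1 plays (A: 0.8571, B: 0.1429), P2 plays (X: 0.1429, Y: 0.8571)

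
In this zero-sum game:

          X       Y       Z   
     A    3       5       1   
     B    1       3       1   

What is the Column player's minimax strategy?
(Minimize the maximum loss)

Column should play Z, value = 1

Work:
Column player minimizes Row's maximum payoff:
Column X: max payoff to Row = 3
Column Y: max payoff to Row = 5
Column Z: max payoff to Row = 1
Minimum is 1, achieved by column Z.
Minimax strategy: Z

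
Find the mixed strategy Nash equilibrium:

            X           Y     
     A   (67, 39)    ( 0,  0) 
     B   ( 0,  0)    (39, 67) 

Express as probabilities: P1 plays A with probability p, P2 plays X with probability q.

p = 0.6321, q = 0.3679

Work:
Find probabilities that make opponent indifferent:
P2 chooses q to make P1 indifferent between A and B
P1 chooses p to make P2 indifferent between X and Y
Mixed NE: P1 plays (A: 0.6321, B: 0.3679), P2 plays (X: 0.3679, Y: 0.6321)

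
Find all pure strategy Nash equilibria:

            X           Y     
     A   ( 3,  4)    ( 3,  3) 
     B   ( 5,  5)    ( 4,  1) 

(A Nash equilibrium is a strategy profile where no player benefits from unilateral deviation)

Nash equilibrium: (B, X)

Work:
Best responses:
  P1 vs X: payoffs [3, 5] → best response B (payoff 5)
  P1 vs Y: payoffs [3, 4] → best response B (payoff 4)
  P2 vs A: payoffs [4, 3] → best response X (payoff 4)
  P2 vs B: payoffs [5, 1] → best response X (payoff 5)
Mutual best responses: (B,X) → Nash equilibria.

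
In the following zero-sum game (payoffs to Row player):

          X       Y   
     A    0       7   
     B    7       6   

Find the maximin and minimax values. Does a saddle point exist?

Maximin = 6, Minimax = 7, Saddle: False

Work:
Row minimums: [0, 6] → maximin = 6
Column maximums: [7, 7] → minimax = 7
No saddle point (maximin ≠ minimax). Mixed strategy needed.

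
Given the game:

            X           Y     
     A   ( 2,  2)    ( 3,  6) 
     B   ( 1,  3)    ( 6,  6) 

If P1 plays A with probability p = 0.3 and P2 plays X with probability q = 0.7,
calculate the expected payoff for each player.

E[P1] = 2.44, E[P2] = 3.69

Work:
E[P1] = p·q·π₁(A,X) + p·(1-q)·π₁(A,Y) + (1-p)·q·π₁(B,X) + (1-p)·(1-q)·π₁(B,Y)
= 0.3·0.7·2 + 0.3·0.3·3 + 0.7·0.7·1 + 0.7·0.3·6
= 2.44

E[P2] = 3.69 (similar calculation)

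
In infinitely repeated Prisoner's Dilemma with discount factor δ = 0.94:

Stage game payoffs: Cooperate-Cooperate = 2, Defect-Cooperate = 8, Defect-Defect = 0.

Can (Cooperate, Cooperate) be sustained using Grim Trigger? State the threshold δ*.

δ* = 0.75; since δ = 0.94 ≥ 0.75, cooperation can be sustained

Work:
For Grim Trigger:
Cooperate forever: 2/(1-δ)
Defect then punished: 8 + 0·δ/(1-δ)
Need: 2/(1-δ) ≥ 8 + 0·δ/(1-δ)
Solving: δ ≥ (T-R)/(T-P) = (8-2)/(8-0) = 0.75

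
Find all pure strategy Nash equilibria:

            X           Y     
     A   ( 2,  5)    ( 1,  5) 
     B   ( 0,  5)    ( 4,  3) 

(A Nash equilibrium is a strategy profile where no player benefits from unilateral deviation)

Nash equilibrium: (A, X)

Work:
Best responses:
  P1 vs X: payoffs [2, 0] → best response A (payoff 2)
  P1 vs Y: payoffs [1, 4] → best response B (payoff 4)
  P2 vs A: payoffs [5, 5] → best response X/Y (payoff 5)
  P2 vs B: payoffs [5, 3] → best response X (payoff 5)
Mutual best responses: (A,X) → Nash equilibria.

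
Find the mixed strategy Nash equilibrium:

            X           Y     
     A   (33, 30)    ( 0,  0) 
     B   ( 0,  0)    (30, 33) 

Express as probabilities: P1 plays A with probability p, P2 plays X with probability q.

p = 0.5238, q = 0.4762

Work:
Find probabilities that make opponent indifferent:
P2 chooses q to make P1 indifferent between A and B
P1 chooses p to make P2 indifferent between X and Y
Mixed NE: P1 plays (A: 0.5238, B: 0.4762), P2 plays (X: 0.4762, Y: 0.5238)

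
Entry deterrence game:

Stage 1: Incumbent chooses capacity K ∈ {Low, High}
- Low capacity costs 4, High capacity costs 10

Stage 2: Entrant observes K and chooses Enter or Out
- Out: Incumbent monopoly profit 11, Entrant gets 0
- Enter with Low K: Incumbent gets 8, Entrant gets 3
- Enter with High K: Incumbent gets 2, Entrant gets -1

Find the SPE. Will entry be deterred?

SPE: (Low, Enter|Low, Out|High); Entry not deterred. Incumbent net profit = 4, Entrant gets 3

Work:
After Low K: Entrant enters (3 > 0)
After High K: Entrant stays out (-1 < 0)
Incumbent: Low → 8−4=4, High → 11−10=1
Incumbent chooses Low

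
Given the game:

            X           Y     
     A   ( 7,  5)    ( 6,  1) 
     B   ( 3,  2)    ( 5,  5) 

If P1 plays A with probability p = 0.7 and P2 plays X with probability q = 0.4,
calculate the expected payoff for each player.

E[P1] = 5.74, E[P2] = 2.96

Work:
E[P1] = p·q·π₁(A,X) + p·(1-q)·π₁(A,Y) + (1-p)·q·π₁(B,X) + (1-p)·(1-q)·π₁(B,Y)
= 0.7·0.4·7 + 0.7·0.6·6 + 0.3·0.4·3 + 0.3·0.6·5
= 5.74

E[P2] = 2.96 (similar calculation)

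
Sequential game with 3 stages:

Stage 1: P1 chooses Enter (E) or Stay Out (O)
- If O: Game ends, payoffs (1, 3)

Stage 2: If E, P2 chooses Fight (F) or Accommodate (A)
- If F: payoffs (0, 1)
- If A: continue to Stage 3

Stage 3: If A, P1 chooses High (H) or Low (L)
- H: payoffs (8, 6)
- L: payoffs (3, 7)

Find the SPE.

SPE: (E, A, H); Outcome (8, 6)

Work:
Stage 3: P1 chooses H (8 vs 3)
Stage 2: P2: F->1, A->6 (anticipating H). Choose A
Stage 1: P1: O->1, E->8 (anticipating A, H). Choose E
SPE path: E -> A -> H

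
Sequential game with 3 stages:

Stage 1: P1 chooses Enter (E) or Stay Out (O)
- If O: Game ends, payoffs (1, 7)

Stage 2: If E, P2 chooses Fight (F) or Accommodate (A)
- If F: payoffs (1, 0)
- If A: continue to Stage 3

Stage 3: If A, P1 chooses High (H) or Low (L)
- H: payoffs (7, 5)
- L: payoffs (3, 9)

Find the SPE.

SPE: (E, A, H); Outcome (7, 5)

Work:
Stage 3: P1 chooses H (7 vs 3)
Stage 2: P2: F->0, A->5 (anticipating H). Choose A
Stage 1: P1: O->1, E->7 (anticipating A, H). Choose E
SPE path: E -> A -> H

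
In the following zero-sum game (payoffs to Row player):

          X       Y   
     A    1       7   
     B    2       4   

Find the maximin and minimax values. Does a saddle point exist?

Maximin = 2, Minimax = 2, Saddle: True

Work:
Row minimums: [1, 2] → maximin = 2
Column maximums: [2, 7] → minimax = 2
Saddle point exists! Game value = 2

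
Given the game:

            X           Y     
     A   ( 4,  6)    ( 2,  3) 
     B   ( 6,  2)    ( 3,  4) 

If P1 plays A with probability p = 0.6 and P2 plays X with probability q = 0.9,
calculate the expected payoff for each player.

E[P1] = 4.56, E[P2] = 4.3

Work:
E[P1] = p·q·π₁(A,X) + p·(1-q)·π₁(A,Y) + (1-p)·q·π₁(B,X) + (1-p)·(1-q)·π₁(B,Y)
= 0.6·0.9·4 + 0.6·0.1·2 + 0.4·0.9·6 + 0.4·0.1·3
= 4.56

E[P2] = 4.3 (similar calculation)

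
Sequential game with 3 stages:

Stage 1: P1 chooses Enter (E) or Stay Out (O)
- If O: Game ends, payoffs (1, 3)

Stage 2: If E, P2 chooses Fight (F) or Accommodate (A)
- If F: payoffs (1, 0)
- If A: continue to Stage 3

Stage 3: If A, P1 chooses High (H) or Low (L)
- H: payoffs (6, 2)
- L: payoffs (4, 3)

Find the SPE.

SPE: (E, A, H); Outcome (6, 2)

Work:
Stage 3: P1 chooses H (6 vs 4)
Stage 2: P2: F->0, A->2 (anticipating H). Choose A
Stage 1: P1: O->1, E->6 (anticipating A, H). Choose E
SPE path: E -> A -> H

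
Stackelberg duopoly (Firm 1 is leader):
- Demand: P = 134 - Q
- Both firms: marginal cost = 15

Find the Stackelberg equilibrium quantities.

q₁* (leader) = 59.5, q₂* (follower) = 29.75

Work:
Follower's reaction: q₂ = (a - c - q₁)/2
Leader substitutes: π₁ = q₁·(a - q₁ - (a-c-q₁)/2 - c)
FOC: q₁* = (134 - 15)/2 = 59.50
Then: q₂* = (134 - 15 - 59.5)/2 = 29.75
Leader has first-mover advantage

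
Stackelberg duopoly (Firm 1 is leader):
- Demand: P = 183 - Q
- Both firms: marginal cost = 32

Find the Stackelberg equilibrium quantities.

q₁* (leader) = 75.5, q₂* (follower) = 37.75

Work:
Follower's reaction: q₂ = (a - c - q₁)/2
Leader substitutes: π₁ = q₁·(a - q₁ - (a-c-q₁)/2 - c)
FOC: q₁* = (183 - 32)/2 = 75.50
Then: q₂* = (183 - 32 - 75.5)/2 = 37.75
Leader has first-mover advantage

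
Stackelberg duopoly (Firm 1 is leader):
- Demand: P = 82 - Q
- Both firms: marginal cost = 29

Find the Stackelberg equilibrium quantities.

q₁* (leader) = 26.5, q₂* (follower) = 13.25

Work:
Follower's reaction: q₂ = (a - c - q₁)/2
Leader substitutes: π₁ = q₁·(a - q₁ - (a-c-q₁)/2 - c)
FOC: q₁* = (82 - 29)/2 = 26.50
Then: q₂* = (82 - 29 - 26.5)/2 = 13.25
Leader has first-mover advantage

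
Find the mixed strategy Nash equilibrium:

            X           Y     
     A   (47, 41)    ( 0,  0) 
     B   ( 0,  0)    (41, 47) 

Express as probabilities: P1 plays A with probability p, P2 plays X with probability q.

p = 0.5341, q = 0.4659

Work:
Find probabilities that make opponent indifferent:
P2 chooses q to make P1 indifferent between A and B
P1 chooses p to make P2 indifferent between X and Y
Mixed NE: P1 plays (A: 0.5341, B: 0.4659), P2 plays (X: 0.4659, Y: 0.5341)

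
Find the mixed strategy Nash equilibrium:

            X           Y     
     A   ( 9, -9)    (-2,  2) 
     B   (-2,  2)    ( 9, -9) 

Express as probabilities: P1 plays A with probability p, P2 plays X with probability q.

p = 0.5, q = 0.5

Work:
Find probabilities that make opponent indifferent:
P2 chooses q to make P1 indifferent between A and B
P1 chooses p to make P2 indifferent between X and Y
Mixed NE: P1 plays (A: 0.5, B: 0.5), P2 plays (X: 0.5, Y: 0.5)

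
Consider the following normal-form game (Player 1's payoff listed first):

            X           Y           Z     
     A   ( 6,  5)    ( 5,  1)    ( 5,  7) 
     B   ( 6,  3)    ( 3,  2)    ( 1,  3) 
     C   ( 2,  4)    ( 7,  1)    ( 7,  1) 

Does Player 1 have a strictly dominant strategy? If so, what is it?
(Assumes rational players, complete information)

No strictly dominant strategy exists for Player 1

Work:
A strategy strictly dominates another if it gives a strictly higher payoff against every opponent action. Compare each pair of P1's strategies column-by-column:
  A vs B: [6 vs 6, 5 vs 3, 5 vs 1] → A does not strictly dominate B (column X: 6 ≤ 6)
  A vs C: [6 vs 2, 5 vs 7, 5 vs 7] → A does not strictly dominate C (column Y: 5 ≤ 7)
  B vs A: [6 vs 6, 3 vs 5, 1 vs 5] → B does not strictly dominate A (column X: 6 ≤ 6)
  B vs C: [6 vs 2, 3 vs 7, 1 vs 7] → B does not strictly dominate C (column Y: 3 ≤ 7)
  C vs A: [2 vs 6, 7 vs 5, 7 vs 5] → C does not strictly dominate A (column X: 2 ≤ 6)
  C vs B: [2 vs 6, 7 vs 3, 7 vs 1] → C does not strictly dominate B (column X: 2 ≤ 6)
No single strategy strictly dominates all others → no strictly dominant strategy.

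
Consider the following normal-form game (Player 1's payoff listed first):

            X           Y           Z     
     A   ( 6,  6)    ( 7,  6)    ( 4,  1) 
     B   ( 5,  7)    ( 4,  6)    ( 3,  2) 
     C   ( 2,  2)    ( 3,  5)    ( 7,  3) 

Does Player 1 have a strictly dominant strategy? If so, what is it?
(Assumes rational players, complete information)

No strictly dominant strategy exists for Player 1

Work:
A strategy strictly dominates another if it gives a strictly higher payoff against every opponent action. Compare each pair of P1's strategies column-by-column:
  A vs B: [6 vs 5, 7 vs 4, 4 vs 3] → A strictly dominates B
  A vs C: [6 vs 2, 7 vs 3, 4 vs 7] → A does not strictly dominate C (column Z: 4 ≤ 7)
  B vs A: [5 vs 6, 4 vs 7, 3 vs 4] → B does not strictly dominate A (column X: 5 ≤ 6)
  B vs C: [5 vs 2, 4 vs 3, 3 vs 7] → B does not strictly dominate C (column Z: 3 ≤ 7)
  C vs A: [2 vs 6, 3 vs 7, 7 vs 4] → C does not strictly dominate A (column X: 2 ≤ 6)
  C vs B: [2 vs 5, 3 vs 4, 7 vs 3] → C does not strictly dominate B (column X: 2 ≤ 5)
No single strategy strictly dominates all others → no strictly dominant strategy.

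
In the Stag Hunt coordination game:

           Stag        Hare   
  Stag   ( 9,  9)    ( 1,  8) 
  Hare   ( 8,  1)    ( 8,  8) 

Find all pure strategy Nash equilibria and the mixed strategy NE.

Pure NE: (Stag, Stag) and (Hare, Hare); Mixed NE: p = 0.875, q = 0.875

Work:
Check pure NE:
(Stag, Stag): (9, 9) - no unilateral deviation beneficial
(Hare, Hare): (8, 8) - no unilateral deviation beneficial
Mixed NE: P1 plays Stag with p = 0.875, P2 plays Stag with q = 0.875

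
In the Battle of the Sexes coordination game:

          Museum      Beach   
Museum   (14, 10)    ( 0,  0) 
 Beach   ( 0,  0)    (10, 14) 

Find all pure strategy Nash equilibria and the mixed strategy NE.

Pure NE: (Museum, Museum) and (Beach, Beach); Mixed NE: p = 0.5833, q = 0.4167

Work:
Check pure NE:
(Museum, Museum): (14, 10) - no unilateral deviation beneficial
(Beach, Beach): (10, 14) - no unilateral deviation beneficial
Mixed NE: P1 plays Museum with p = 0.5833, P2 plays Museum with q = 0.4167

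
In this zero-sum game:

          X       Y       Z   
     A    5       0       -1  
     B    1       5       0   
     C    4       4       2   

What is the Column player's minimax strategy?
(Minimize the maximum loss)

Column should play Z, value = 2

Work:
Column player minimizes Row's maximum payoff:
Column X: max payoff to Row = 5
Column Y: max payoff to Row = 5
Column Z: max payoff to Row = 2
Minimum is 2, achieved by column Z.
Minimax strategy: Z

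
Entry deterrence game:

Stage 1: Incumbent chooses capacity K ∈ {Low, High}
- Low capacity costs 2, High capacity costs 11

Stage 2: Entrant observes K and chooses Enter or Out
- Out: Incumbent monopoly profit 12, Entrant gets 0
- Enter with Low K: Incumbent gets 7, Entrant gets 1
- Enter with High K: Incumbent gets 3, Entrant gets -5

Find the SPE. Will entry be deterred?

SPE: (Low, Enter|Low, Out|High); Entry not deterred. Incumbent net profit = 5, Entrant gets 1

Work:
After Low K: Entrant enters (1 > 0)
After High K: Entrant stays out (-5 < 0)
Incumbent: Low → 7−2=5, High → 12−11=1
Incumbent chooses Low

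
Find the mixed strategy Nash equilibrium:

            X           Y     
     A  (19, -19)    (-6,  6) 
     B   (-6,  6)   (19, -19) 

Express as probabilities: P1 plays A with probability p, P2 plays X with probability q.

p = 0.5, q = 0.5

Work:
Find probabilities that make opponent indifferent:
P2 chooses q to make P1 indifferent between A and B
P1 chooses p to make P2 indifferent between X and Y
Mixed NE: P1 plays (A: 0.5, B: 0.5), P2 plays (X: 0.5, Y: 0.5)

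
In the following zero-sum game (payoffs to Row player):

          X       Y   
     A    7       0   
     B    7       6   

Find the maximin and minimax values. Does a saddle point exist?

Maximin = 6, Minimax = 6, Saddle: True

Work:
Row minimums: [0, 6] → maximin = 6
Column maximums: [7, 6] → minimax = 6
Saddle point exists! Game value = 6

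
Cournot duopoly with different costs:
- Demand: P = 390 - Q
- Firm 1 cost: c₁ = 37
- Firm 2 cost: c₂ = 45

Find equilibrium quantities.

q₁* = 120.33, q₂* = 112.33

Work:
Reaction: q₁ = (390 - 37 - q₂)/2
Reaction: q₂ = (390 - 45 - q₁)/2
Solve simultaneously:
q₁* = (390 - 2×37 + 45)/3 = 120.33
q₂* = (390 - 2×45 + 37)/3 = 112.33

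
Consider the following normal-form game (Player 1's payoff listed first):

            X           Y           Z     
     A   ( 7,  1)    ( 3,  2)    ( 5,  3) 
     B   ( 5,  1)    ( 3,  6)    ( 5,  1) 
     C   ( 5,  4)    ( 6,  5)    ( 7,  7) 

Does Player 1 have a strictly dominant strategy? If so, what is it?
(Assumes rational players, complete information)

No strictly dominant strategy exists for Player 1

Work:
A strategy strictly dominates another if it gives a strictly higher payoff against every opponent action. Compare each pair of P1's strategies column-by-column:
  A vs B: [7 vs 5, 3 vs 3, 5 vs 5] → A does not strictly dominate B (column Y: 3 ≤ 3)
  A vs C: [7 vs 5, 3 vs 6, 5 vs 7] → A does not strictly dominate C (column Y: 3 ≤ 6)
  B vs A: [5 vs 7, 3 vs 3, 5 vs 5] → B does not strictly dominate A (column X: 5 ≤ 7)
  B vs C: [5 vs 5, 3 vs 6, 5 vs 7] → B does not strictly dominate C (column X: 5 ≤ 5)
  C vs A: [5 vs 7, 6 vs 3, 7 vs 5] → C does not strictly dominate A (column X: 5 ≤ 7)
  C vs B: [5 vs 5, 6 vs 3, 7 vs 5] → C does not strictly dominate B (column X: 5 ≤ 5)
No single strategy strictly dominates all others → no strictly dominant strategy.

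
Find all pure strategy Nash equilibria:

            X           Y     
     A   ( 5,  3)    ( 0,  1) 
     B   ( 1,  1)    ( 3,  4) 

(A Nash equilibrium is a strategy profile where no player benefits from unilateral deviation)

Nash equilibrium: (A, X), (B, Y)

Work:
Best responses:
  P1 vs X: payoffs [5, 1] → best response A (payoff 5)
  P1 vs Y: payoffs [0, 3] → best response B (payoff 3)
  P2 vs A: payoffs [3, 1] → best response X (payoff 3)
  P2 vs B: payoffs [1, 4] → best response Y (payoff 4)
Mutual best responses: (A,X), (B,Y) → Nash equilibria.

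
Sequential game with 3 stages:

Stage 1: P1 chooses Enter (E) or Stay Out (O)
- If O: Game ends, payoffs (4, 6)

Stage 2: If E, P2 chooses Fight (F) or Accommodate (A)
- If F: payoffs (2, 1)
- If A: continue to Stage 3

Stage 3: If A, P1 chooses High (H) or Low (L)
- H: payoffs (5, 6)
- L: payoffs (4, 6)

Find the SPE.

SPE: (E, A, H); Outcome (5, 6)

Work:
Stage 3: P1 chooses H (5 vs 4)
Stage 2: P2: F->1, A->6 (anticipating H). Choose A
Stage 1: P1: O->4, E->5 (anticipating A, H). Choose E
SPE path: E -> A -> H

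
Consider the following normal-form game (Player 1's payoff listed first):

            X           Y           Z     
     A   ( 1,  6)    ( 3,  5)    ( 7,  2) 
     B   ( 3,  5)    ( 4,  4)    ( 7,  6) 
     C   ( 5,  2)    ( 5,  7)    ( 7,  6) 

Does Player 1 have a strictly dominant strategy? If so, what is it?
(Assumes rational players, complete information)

No strictly dominant strategy exists for Player 1

Work:
A strategy strictly dominates another if it gives a strictly higher payoff against every opponent action. Compare each pair of P1's strategies column-by-column:
  A vs B: [1 vs 3, 3 vs 4, 7 vs 7] → A does not strictly dominate B (column X: 1 ≤ 3)
  A vs C: [1 vs 5, 3 vs 5, 7 vs 7] → A does not strictly dominate C (column X: 1 ≤ 5)
  B vs A: [3 vs 1, 4 vs 3, 7 vs 7] → B does not strictly dominate A (column Z: 7 ≤ 7)
  B vs C: [3 vs 5, 4 vs 5, 7 vs 7] → B does not strictly dominate C (column X: 3 ≤ 5)
  C vs A: [5 vs 1, 5 vs 3, 7 vs 7] → C does not strictly dominate A (column Z: 7 ≤ 7)
  C vs B: [5 vs 3, 5 vs 4, 7 vs 7] → C does not strictly dominate B (column Z: 7 ≤ 7)
No single strategy strictly dominates all others → no strictly dominant strategy.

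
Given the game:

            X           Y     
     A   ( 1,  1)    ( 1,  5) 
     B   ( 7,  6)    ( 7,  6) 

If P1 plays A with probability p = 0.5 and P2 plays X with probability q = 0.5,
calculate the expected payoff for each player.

E[P1] = 4.0, E[P2] = 4.5

Work:
E[P1] = p·q·π₁(A,X) + p·(1-q)·π₁(A,Y) + (1-p)·q·π₁(B,X) + (1-p)·(1-q)·π₁(B,Y)
= 0.5·0.5·1 + 0.5·0.5·1 + 0.5·0.5·7 + 0.5·0.5·7
= 4.0

E[P2] = 4.5 (similar calculation)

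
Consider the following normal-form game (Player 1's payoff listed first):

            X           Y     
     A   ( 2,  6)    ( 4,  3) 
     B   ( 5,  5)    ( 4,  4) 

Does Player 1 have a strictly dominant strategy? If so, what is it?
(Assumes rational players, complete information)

No strictly dominant strategy exists for Player 1

Work:
A strategy strictly dominates another if it gives a strictly higher payoff against every opponent action. Compare each pair of P1's strategies column-by-column:
  A vs B: [2 vs 5, 4 vs 4] → A does not strictly dominate B (column X: 2 ≤ 5)
  B vs A: [5 vs 2, 4 vs 4] → B does not strictly dominate A (column Y: 4 ≤ 4)
No single strategy strictly dominates all others → no strictly dominant strategy.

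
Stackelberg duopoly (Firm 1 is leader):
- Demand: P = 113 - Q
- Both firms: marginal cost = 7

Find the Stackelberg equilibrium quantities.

q₁* (leader) = 53.0, q₂* (follower) = 26.5

Work:
Follower's reaction: q₂ = (a - c - q₁)/2
Leader substitutes: π₁ = q₁·(a - q₁ - (a-c-q₁)/2 - c)
FOC: q₁* = (113 - 7)/2 = 53.00
Then: q₂* = (113 - 7 - 53.0)/2 = 26.50
Leader has first-mover advantage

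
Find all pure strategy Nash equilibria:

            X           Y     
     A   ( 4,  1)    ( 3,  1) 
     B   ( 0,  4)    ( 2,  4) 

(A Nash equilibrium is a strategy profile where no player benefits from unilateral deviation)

Nash equilibrium: (A, X), (A, Y)

Work:
Best responses:
  P1 vs X: payoffs [4, 0] → best response A (payoff 4)
  P1 vs Y: payoffs [3, 2] → best response A (payoff 3)
  P2 vs A: payoffs [1, 1] → best response X/Y (payoff 1)
  P2 vs B: payoffs [4, 4] → best response X/Y (payoff 4)
Mutual best responses: (A,X), (A,Y) → Nash equilibria.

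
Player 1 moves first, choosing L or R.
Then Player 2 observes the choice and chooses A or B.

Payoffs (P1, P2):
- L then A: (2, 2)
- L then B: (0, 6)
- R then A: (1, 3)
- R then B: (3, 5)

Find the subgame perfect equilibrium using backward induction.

P1 plays R, P2 plays B after L and B after R; Payoff (3, 5)

Work:
Backward induction:
After L: P2 chooses B → P1 gets 0
After R: P2 chooses B → P1 gets 3
P1 chooses R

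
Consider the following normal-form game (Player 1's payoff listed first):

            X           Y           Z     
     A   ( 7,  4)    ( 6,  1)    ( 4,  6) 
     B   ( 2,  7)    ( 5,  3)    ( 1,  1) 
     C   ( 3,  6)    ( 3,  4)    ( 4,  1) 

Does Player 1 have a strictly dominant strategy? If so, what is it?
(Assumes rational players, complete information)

No strictly dominant strategy exists for Player 1

Work:
A strategy strictly dominates another if it gives a strictly higher payoff against every opponent action. Compare each pair of P1's strategies column-by-column:
  A vs B: [7 vs 2, 6 vs 5, 4 vs 1] → A strictly dominates B
  A vs C: [7 vs 3, 6 vs 3, 4 vs 4] → A does not strictly dominate C (column Z: 4 ≤ 4)
  B vs A: [2 vs 7, 5 vs 6, 1 vs 4] → B does not strictly dominate A (column X: 2 ≤ 7)
  B vs C: [2 vs 3, 5 vs 3, 1 vs 4] → B does not strictly dominate C (column X: 2 ≤ 3)
  C vs A: [3 vs 7, 3 vs 6, 4 vs 4] → C does not strictly dominate A (column X: 3 ≤ 7)
  C vs B: [3 vs 2, 3 vs 5, 4 vs 1] → C does not strictly dominate B (column Y: 3 ≤ 5)
No single strategy strictly dominates all others → no strictly dominant strategy.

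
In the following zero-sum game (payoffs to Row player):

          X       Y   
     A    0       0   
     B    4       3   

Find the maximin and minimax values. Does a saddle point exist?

Maximin = 3, Minimax = 3, Saddle: True

Work:
Row minimums: [0, 3] → maximin = 3
Column maximums: [4, 3] → minimax = 3
Saddle point exists! Game value = 3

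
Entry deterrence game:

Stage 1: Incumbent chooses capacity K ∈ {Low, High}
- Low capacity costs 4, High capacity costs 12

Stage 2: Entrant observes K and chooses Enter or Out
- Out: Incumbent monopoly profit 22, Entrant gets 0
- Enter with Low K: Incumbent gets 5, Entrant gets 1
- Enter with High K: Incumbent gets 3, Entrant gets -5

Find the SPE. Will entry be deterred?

SPE: (High, Enter|Low, Out|High); Entry deterred. Incumbent net profit = 10

Work:
After Low K: Entrant enters (1 > 0)
After High K: Entrant stays out (-5 < 0)
Incumbent: Low → 5−4=1, High → 22−12=10
Incumbent chooses High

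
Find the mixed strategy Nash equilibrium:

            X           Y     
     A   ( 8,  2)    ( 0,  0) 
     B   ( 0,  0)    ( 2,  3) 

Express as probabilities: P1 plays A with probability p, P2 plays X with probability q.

p = 0.6, q = 0.2

Work:
Find probabilities that make opponent indifferent:
P2 chooses q to make P1 indifferent between A and B
P1 chooses p to make P2 indifferent between X and Y
Mixed NE: P1 plays (A: 0.6, B: 0.4), P2 plays (X: 0.2, Y: 0.8)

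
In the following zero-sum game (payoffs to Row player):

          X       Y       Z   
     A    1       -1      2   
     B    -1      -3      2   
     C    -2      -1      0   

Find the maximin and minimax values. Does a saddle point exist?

Maximin = -1, Minimax = -1, Saddle: True

Work:
Row minimums: [-1, -3, -2] → maximin = -1
Column maximums: [1, -1, 2] → minimax = -1
Saddle point exists! Game value = -1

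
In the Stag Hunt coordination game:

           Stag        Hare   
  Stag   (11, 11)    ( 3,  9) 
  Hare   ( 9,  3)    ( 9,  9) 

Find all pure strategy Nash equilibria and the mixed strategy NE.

Pure NE: (Stag, Stag) and (Hare, Hare); Mixed NE: p = 0.75, q = 0.75

Work:
Check pure NE:
(Stag, Stag): (11, 11) - no unilateral deviation beneficial
(Hare, Hare): (9, 9) - no unilateral deviation beneficial
Mixed NE: P1 plays Stag with p = 0.75, P2 plays Stag with q = 0.75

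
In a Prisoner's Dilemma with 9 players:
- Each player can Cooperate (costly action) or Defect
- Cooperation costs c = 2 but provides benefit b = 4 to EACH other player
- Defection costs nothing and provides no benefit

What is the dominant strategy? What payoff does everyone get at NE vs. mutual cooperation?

Dominant: Defect; NE payoff = 0; Coop payoff = 30

Work:
Defect dominates (saves cost c = 2, benefit to others is external)
NE: All defect → everyone gets 0
If all cooperate: each receives (8)×4 - 2 = 30
Social dilemma: 30 > 0 but NE gives 0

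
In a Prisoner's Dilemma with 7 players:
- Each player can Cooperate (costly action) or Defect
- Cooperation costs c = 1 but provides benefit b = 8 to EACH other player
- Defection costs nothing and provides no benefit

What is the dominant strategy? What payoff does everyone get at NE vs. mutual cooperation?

Dominant: Defect; NE payoff = 0; Coop payoff = 47

Work:
Defect dominates (saves cost c = 1, benefit to others is external)
NE: All defect → everyone gets 0
If all cooperate: each receives (6)×8 - 1 = 47
Social dilemma: 47 > 0 but NE gives 0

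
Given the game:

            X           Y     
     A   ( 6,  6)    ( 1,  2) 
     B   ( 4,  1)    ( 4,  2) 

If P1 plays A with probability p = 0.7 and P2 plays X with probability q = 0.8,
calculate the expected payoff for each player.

E[P1] = 4.7, E[P2] = 4.0

Work:
E[P1] = p·q·π₁(A,X) + p·(1-q)·π₁(A,Y) + (1-p)·q·π₁(B,X) + (1-p)·(1-q)·π₁(B,Y)
= 0.7·0.8·6 + 0.7·0.2·1 + 0.3·0.8·4 + 0.3·0.2·4
= 4.7

E[P2] = 4.0 (similar calculation)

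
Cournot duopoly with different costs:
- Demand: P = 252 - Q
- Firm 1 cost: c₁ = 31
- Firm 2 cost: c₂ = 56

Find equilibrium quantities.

q₁* = 82.0, q₂* = 57.0

Work:
Reaction: q₁ = (252 - 31 - q₂)/2
Reaction: q₂ = (252 - 56 - q₁)/2
Solve simultaneously:
q₁* = (252 - 2×31 + 56)/3 = 82.0
q₂* = (252 - 2×56 + 31)/3 = 57.0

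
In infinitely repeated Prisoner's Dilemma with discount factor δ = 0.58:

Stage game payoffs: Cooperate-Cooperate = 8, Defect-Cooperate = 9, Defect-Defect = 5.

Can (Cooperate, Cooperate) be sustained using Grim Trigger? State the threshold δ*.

δ* = 0.25; since δ = 0.58 ≥ 0.25, cooperation can be sustained

Work:
For Grim Trigger:
Cooperate forever: 8/(1-δ)
Defect then punished: 9 + 5·δ/(1-δ)
Need: 8/(1-δ) ≥ 9 + 5·δ/(1-δ)
Solving: δ ≥ (T-R)/(T-P) = (9-8)/(9-5) = 0.25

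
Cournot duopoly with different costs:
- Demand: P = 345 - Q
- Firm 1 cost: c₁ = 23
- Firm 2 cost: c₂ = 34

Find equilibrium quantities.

q₁* = 111.0, q₂* = 100.0

Work:
Reaction: q₁ = (345 - 23 - q₂)/2
Reaction: q₂ = (345 - 34 - q₁)/2
Solve simultaneously:
q₁* = (345 - 2×23 + 34)/3 = 111.0
q₂* = (345 - 2×34 + 23)/3 = 100.0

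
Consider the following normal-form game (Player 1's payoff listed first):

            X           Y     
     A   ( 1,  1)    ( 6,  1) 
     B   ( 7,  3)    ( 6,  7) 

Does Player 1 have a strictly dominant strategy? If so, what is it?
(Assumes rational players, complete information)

No strictly dominant strategy exists for Player 1

Work:
A strategy strictly dominates another if it gives a strictly higher payoff against every opponent action. Compare each pair of P1's strategies column-by-column:
  A vs B: [1 vs 7, 6 vs 6] → A does not strictly dominate B (column X: 1 ≤ 7)
  B vs A: [7 vs 1, 6 vs 6] → B does not strictly dominate A (column Y: 6 ≤ 6)
No single strategy strictly dominates all others → no strictly dominant strategy.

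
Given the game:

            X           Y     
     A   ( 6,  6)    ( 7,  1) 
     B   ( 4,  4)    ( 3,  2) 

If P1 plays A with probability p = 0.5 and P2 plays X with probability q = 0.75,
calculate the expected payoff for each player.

E[P1] = 5.0, E[P2] = 4.125

Work:
E[P1] = p·q·π₁(A,X) + p·(1-q)·π₁(A,Y) + (1-p)·q·π₁(B,X) + (1-p)·(1-q)·π₁(B,Y)
= 0.5·0.75·6 + 0.5·0.25·7 + 0.5·0.75·4 + 0.5·0.25·3
= 5.0

E[P2] = 4.125 (similar calculation)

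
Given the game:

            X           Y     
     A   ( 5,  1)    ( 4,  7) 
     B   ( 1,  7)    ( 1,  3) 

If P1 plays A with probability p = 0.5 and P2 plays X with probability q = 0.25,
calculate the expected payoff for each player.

E[P1] = 2.625, E[P2] = 4.75

Work:
E[P1] = p·q·π₁(A,X) + p·(1-q)·π₁(A,Y) + (1-p)·q·π₁(B,X) + (1-p)·(1-q)·π₁(B,Y)
= 0.5·0.25·5 + 0.5·0.75·4 + 0.5·0.25·1 + 0.5·0.75·1
= 2.625

E[P2] = 4.75 (similar calculation)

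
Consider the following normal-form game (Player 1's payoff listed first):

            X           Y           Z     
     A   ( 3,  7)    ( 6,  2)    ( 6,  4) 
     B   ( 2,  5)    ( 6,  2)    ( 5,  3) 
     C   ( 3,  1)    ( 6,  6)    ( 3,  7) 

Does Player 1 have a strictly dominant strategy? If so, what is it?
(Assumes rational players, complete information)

No strictly dominant strategy exists for Player 1

Work:
A strategy strictly dominates another if it gives a strictly higher payoff against every opponent action. Compare each pair of P1's strategies column-by-column:
  A vs B: [3 vs 2, 6 vs 6, 6 vs 5] → A does not strictly dominate B (column Y: 6 ≤ 6)
  A vs C: [3 vs 3, 6 vs 6, 6 vs 3] → A does not strictly dominate C (column X: 3 ≤ 3)
  B vs A: [2 vs 3, 6 vs 6, 5 vs 6] → B does not strictly dominate A (column X: 2 ≤ 3)
  B vs C: [2 vs 3, 6 vs 6, 5 vs 3] → B does not strictly dominate C (column X: 2 ≤ 3)
  C vs A: [3 vs 3, 6 vs 6, 3 vs 6] → C does not strictly dominate A (column X: 3 ≤ 3)
  C vs B: [3 vs 2, 6 vs 6, 3 vs 5] → C does not strictly dominate B (column Y: 6 ≤ 6)
No single strategy strictly dominates all others → no strictly dominant strategy.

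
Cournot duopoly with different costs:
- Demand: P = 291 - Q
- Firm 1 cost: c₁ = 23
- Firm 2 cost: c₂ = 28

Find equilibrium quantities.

q₁* = 91.0, q₂* = 86.0

Work:
Reaction: q₁ = (291 - 23 - q₂)/2
Reaction: q₂ = (291 - 28 - q₁)/2
Solve simultaneously:
q₁* = (291 - 2×23 + 28)/3 = 91.0
q₂* = (291 - 2×28 + 23)/3 = 86.0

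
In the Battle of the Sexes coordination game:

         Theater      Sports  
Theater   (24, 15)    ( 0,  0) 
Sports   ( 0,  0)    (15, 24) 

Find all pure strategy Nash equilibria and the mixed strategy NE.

Pure NE: (Theater, Theater) and (Sports, Sports); Mixed NE: p = 0.6154, q = 0.3846

Work:
Check pure NE:
(Theater, Theater): (24, 15) - no unilateral deviation beneficial
(Sports, Sports): (15, 24) - no unilateral deviation beneficial
Mixed NE: P1 plays Theater with p = 0.6154, P2 plays Theater with q = 0.3846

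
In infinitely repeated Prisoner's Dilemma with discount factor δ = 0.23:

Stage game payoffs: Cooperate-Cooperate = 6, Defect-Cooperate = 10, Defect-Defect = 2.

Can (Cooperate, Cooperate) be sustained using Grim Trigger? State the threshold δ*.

δ* = 0.5; since δ = 0.23 < 0.5, cooperation cannot be sustained

Work:
For Grim Trigger:
Cooperate forever: 6/(1-δ)
Defect then punished: 10 + 2·δ/(1-δ)
Need: 6/(1-δ) ≥ 10 + 2·δ/(1-δ)
Solving: δ ≥ (T-R)/(T-P) = (10-6)/(10-2) = 0.5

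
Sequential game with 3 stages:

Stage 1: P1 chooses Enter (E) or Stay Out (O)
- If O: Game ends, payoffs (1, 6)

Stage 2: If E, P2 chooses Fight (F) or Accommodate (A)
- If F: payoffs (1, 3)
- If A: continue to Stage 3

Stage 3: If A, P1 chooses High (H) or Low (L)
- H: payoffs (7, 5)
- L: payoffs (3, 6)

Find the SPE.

SPE: (E, A, H); Outcome (7, 5)

Work:
Stage 3: P1 chooses H (7 vs 3)
Stage 2: P2: F->3, A->5 (anticipating H). Choose A
Stage 1: P1: O->1, E->7 (anticipating A, H). Choose E
SPE path: E -> A -> H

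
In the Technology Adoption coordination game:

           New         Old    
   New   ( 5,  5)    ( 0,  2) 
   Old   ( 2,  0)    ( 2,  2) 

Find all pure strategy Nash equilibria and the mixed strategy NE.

Pure NE: (New, New) and (Old, Old); Mixed NE: p = 0.4, q = 0.4

Work:
Check pure NE:
(New, New): (5, 5) - no unilateral deviation beneficial
(Old, Old): (2, 2) - no unilateral deviation beneficial
Mixed NE: P1 plays New with p = 0.4, P2 plays New with q = 0.4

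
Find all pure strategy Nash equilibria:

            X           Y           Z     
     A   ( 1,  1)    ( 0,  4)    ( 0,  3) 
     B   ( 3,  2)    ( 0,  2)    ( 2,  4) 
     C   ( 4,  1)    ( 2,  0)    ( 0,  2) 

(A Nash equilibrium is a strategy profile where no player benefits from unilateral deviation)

Nash equilibrium: (B, Z)

Work:
Best responses:
  P1 vs X: payoffs [1, 3, 4] → best response C (payoff 4)
  P1 vs Y: payoffs [0, 0, 2] → best response C (payoff 2)
  P1 vs Z: payoffs [0, 2, 0] → best response B (payoff 2)
  P2 vs A: payoffs [1, 4, 3] → best response Y (payoff 4)
  P2 vs B: payoffs [2, 2, 4] → best response Z (payoff 4)
  P2 vs C: payoffs [1, 0, 2] → best response Z (payoff 2)
Mutual best responses: (B,Z) → Nash equilibria.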